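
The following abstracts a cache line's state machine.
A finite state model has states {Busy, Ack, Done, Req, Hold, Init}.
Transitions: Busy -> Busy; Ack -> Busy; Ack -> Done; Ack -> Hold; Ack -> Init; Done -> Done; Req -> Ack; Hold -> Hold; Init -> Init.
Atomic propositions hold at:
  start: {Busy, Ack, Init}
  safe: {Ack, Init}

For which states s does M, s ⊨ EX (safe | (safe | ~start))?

{Ack, Done, Req, Hold, Init}

Sat(~start) = {Done, Req, Hold}
Sat(safe | ~start) = {Ack, Done, Req, Hold, Init}
Sat(safe | (safe | ~start)) = {Ack, Done, Req, Hold, Init}
Sat(EX (safe | (safe | ~start))) = {s : some successor in {Ack, Done, Req, Hold, Init}} = {Ack, Done, Req, Hold, Init}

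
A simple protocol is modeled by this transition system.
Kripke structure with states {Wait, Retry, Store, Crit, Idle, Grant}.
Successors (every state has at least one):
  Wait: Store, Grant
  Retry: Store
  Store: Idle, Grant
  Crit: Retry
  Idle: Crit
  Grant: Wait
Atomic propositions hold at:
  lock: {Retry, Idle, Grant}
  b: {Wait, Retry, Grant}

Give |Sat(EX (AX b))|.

3

Sat(AX b) = {s : every successor in {Wait, Retry, Grant}} = {Crit, Grant}
Sat(EX (AX b)) = {s : some successor in {Crit, Grant}} = {Wait, Store, Idle}
|Sat(EX (AX b))| = |{Wait, Store, Idle}| = 3.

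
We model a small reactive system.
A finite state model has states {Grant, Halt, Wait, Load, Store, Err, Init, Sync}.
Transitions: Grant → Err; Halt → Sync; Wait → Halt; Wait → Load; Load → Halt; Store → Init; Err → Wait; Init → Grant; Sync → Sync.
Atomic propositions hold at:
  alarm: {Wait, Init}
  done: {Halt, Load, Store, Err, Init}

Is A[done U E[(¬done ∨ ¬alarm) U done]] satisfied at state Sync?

No

Sat(¬done) = {Grant, Wait, Sync}
Sat(¬alarm) = {Grant, Halt, Load, Store, Err, Sync}
Sat(¬done ∨ ¬alarm) = {Grant, Halt, Wait, Load, Store, Err, Sync}
E[(¬done ∨ ¬alarm) U done]: least fixpoint, start Z0 = Sat(done) = {Halt, Load, Store, Err, Init}, add states in Sat(¬done ∨ ¬alarm) with some successor in Z. Z1 = {Grant, Halt, Wait, Load, Store, Err, Init}; fixed.
Sat(E[(¬done ∨ ¬alarm) U done]) = {Grant, Halt, Wait, Load, Store, Err, Init}
A[done U E[(¬done ∨ ¬alarm) U done]]: least fixpoint, start Z0 = Sat(E[(¬done ∨ ¬alarm) U done]) = {Grant, Halt, Wait, Load, Store, Err, Init}, add states in Sat(done) with every successor in Z. Already a fixed point.
Sat(A[done U E[(¬done ∨ ¬alarm) U done]]) = {Grant, Halt, Wait, Load, Store, Err, Init}
Sync ∉ Sat(A[done U E[(¬done ∨ ¬alarm) U done]]) = {Grant, Halt, Wait, Load, Store, Err, Init}, so the formula does not hold at Sync.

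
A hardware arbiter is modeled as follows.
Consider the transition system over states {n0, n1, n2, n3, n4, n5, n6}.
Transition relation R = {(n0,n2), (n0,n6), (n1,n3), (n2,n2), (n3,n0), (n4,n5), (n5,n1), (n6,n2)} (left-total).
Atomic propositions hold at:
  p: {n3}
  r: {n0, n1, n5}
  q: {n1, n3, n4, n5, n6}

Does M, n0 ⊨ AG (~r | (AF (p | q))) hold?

No

Sat(~r) = {n2, n3, n4, n6}
Sat(p | q) = {n1, n3, n4, n5, n6}
AF (p | q): least fixpoint, start Z0 = {n1, n3, n4, n5, n6}, add states with every successor in Z. Already a fixed point.
Sat(AF (p | q)) = {n1, n3, n4, n5, n6}
Sat(~r | (AF (p | q))) = {n1, n2, n3, n4, n5, n6}
AG (~r | (AF (p | q))): greatest fixpoint, start Z0 = {n1, n2, n3, n4, n5, n6}, keep only states in Sat with every successor in Z. Z1 = {n1, n2, n4, n5, n6}; Z2 = {n2, n4, n5, n6}; Z3 = {n2, n4, n6}; Z4 = {n2, n6}; fixed.
Sat(AG (~r | (AF (p | q)))) = {n2, n6}
n0 ∉ Sat(AG (~r | (AF (p | q)))) = {n2, n6}, so the formula does not hold at n0.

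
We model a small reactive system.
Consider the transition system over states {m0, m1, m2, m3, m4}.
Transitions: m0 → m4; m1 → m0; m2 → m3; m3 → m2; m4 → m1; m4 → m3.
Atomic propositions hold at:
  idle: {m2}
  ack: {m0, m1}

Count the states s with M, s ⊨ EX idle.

1

Sat(EX idle) = {s : some successor in {m2}} = {m3}
|Sat(EX idle)| = |{m3}| = 1.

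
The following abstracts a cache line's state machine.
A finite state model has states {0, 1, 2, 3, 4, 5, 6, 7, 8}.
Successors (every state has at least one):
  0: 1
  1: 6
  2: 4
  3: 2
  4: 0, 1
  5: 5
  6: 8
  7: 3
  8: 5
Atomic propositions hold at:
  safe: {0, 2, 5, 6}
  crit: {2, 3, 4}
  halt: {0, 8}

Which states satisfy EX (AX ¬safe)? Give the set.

Sat(¬safe) = {1, 3, 4, 7, 8}
Sat(AX ¬safe) = {s : every successor in {1, 3, 4, 7, 8}} = {0, 2, 6, 7}
Sat(EX (AX ¬safe)) = {s : some successor in {0, 2, 6, 7}} = {1, 3, 4}

{1, 3, 4}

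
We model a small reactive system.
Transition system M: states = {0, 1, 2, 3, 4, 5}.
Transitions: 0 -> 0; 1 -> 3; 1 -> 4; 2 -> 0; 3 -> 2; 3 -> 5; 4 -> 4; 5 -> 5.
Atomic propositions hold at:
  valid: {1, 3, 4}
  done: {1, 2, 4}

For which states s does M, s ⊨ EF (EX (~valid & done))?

Sat(~valid) = {0, 2, 5}
Sat(~valid & done) = {2}
Sat(EX (~valid & done)) = {s : some successor in {2}} = {3}
EF (EX (~valid & done)): least fixpoint, start Z0 = {3}, add states with some successor in Z. Z1 = {1, 3}; fixed.
Sat(EF (EX (~valid & done))) = {1, 3}

{1, 3}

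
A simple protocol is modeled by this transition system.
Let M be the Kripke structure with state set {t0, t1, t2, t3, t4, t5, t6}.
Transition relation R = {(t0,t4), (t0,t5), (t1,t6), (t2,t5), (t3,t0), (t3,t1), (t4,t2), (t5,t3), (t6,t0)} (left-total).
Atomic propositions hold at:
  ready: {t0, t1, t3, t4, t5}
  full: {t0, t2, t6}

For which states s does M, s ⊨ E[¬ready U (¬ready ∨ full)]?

{t0, t2, t6}

Sat(¬ready) = {t2, t6}
Sat(¬ready ∨ full) = {t0, t2, t6}
E[¬ready U (¬ready ∨ full)]: least fixpoint, start Z0 = Sat((¬ready ∨ full)) = {t0, t2, t6}, add states in Sat(¬ready) with some successor in Z. Already a fixed point.
Sat(E[¬ready U (¬ready ∨ full)]) = {t0, t2, t6}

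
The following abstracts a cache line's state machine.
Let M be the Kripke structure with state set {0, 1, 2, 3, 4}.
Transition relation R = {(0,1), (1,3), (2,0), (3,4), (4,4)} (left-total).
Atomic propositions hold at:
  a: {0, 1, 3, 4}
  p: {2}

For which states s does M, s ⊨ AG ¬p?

{0, 1, 3, 4}

Sat(¬p) = {0, 1, 3, 4}
AG ¬p: greatest fixpoint, start Z0 = {0, 1, 3, 4}, keep only states in Sat with every successor in Z. Already a fixed point.
Sat(AG ¬p) = {0, 1, 3, 4}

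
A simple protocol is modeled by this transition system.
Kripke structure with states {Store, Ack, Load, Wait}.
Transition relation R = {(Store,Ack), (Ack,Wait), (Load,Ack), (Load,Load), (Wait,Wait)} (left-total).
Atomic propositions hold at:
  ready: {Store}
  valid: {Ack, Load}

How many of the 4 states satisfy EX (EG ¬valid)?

2

Sat(¬valid) = {Store, Wait}
EG ¬valid: greatest fixpoint, start Z0 = {Store, Wait}, keep only states in Sat with some successor in Z. Z1 = {Wait}; fixed.
Sat(EG ¬valid) = {Wait}
Sat(EX (EG ¬valid)) = {s : some successor in {Wait}} = {Ack, Wait}
|Sat(EX (EG ¬valid))| = |{Ack, Wait}| = 2.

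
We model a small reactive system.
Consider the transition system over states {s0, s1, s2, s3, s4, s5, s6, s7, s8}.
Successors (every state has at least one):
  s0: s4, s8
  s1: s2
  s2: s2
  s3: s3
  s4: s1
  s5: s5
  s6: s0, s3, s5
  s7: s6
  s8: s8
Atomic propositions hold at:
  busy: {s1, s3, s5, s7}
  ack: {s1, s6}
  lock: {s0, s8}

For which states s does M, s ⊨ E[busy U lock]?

{s0, s8}

E[busy U lock]: least fixpoint, start Z0 = Sat(lock) = {s0, s8}, add states in Sat(busy) with some successor in Z. Already a fixed point.
Sat(E[busy U lock]) = {s0, s8}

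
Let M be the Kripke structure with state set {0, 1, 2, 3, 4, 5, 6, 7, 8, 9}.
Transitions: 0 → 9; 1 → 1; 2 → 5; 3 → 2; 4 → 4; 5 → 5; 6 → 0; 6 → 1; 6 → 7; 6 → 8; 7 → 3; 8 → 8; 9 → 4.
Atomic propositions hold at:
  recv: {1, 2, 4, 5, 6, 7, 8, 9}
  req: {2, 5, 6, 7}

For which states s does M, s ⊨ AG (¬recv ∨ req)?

{2, 3, 5, 7}

Sat(¬recv) = {0, 3}
Sat(¬recv ∨ req) = {0, 2, 3, 5, 6, 7}
AG (¬recv ∨ req): greatest fixpoint, start Z0 = {0, 2, 3, 5, 6, 7}, keep only states in Sat with every successor in Z. Z1 = {2, 3, 5, 7}; fixed.
Sat(AG (¬recv ∨ req)) = {2, 3, 5, 7}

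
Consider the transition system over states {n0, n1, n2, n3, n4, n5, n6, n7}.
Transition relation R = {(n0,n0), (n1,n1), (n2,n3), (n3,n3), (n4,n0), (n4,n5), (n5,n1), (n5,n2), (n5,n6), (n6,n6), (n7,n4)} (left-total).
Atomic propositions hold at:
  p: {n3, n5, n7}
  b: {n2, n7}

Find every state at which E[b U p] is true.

{n2, n3, n5, n7}

E[b U p]: least fixpoint, start Z0 = Sat(p) = {n3, n5, n7}, add states in Sat(b) with some successor in Z. Z1 = {n2, n3, n5, n7}; fixed.
Sat(E[b U p]) = {n2, n3, n5, n7}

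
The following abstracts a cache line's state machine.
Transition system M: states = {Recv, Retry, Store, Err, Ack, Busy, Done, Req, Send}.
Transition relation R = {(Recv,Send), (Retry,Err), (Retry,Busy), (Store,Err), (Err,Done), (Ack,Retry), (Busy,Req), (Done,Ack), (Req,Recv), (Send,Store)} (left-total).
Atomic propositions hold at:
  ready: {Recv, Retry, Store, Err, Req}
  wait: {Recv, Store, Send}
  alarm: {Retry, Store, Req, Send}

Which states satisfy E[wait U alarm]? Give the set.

E[wait U alarm]: least fixpoint, start Z0 = Sat(alarm) = {Retry, Store, Req, Send}, add states in Sat(wait) with some successor in Z. Z1 = {Recv, Retry, Store, Req, Send}; fixed.
Sat(E[wait U alarm]) = {Recv, Retry, Store, Req, Send}

{Recv, Retry, Store, Req, Send}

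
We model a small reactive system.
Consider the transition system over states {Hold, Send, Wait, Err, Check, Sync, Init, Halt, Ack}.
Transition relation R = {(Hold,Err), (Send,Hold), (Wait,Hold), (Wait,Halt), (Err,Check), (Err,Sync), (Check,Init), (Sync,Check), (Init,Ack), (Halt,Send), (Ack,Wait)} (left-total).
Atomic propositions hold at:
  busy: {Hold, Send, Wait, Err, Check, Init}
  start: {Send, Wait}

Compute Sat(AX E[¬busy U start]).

{Init, Halt, Ack}

Sat(¬busy) = {Sync, Halt, Ack}
E[¬busy U start]: least fixpoint, start Z0 = Sat(start) = {Send, Wait}, add states in Sat(¬busy) with some successor in Z. Z1 = {Send, Wait, Halt, Ack}; fixed.
Sat(E[¬busy U start]) = {Send, Wait, Halt, Ack}
Sat(AX E[¬busy U start]) = {s : every successor in {Send, Wait, Halt, Ack}} = {Init, Halt, Ack}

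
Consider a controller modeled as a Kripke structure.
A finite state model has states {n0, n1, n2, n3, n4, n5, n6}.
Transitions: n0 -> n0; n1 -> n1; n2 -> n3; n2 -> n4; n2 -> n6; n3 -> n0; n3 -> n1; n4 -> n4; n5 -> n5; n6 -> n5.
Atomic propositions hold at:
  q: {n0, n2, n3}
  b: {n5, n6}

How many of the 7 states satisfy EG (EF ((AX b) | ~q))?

6

Sat(AX b) = {s : every successor in {n5, n6}} = {n5, n6}
Sat(~q) = {n1, n4, n5, n6}
Sat((AX b) | ~q) = {n1, n4, n5, n6}
EF ((AX b) | ~q): least fixpoint, start Z0 = {n1, n4, n5, n6}, add states with some successor in Z. Z1 = {n1, n2, n3, n4, n5, n6}; fixed.
Sat(EF ((AX b) | ~q)) = {n1, n2, n3, n4, n5, n6}
EG (EF ((AX b) | ~q)): greatest fixpoint, start Z0 = {n1, n2, n3, n4, n5, n6}, keep only states in Sat with some successor in Z. Already a fixed point.
Sat(EG (EF ((AX b) | ~q))) = {n1, n2, n3, n4, n5, n6}
|Sat(EG (EF ((AX b) | ~q)))| = |{n1, n2, n3, n4, n5, n6}| = 6.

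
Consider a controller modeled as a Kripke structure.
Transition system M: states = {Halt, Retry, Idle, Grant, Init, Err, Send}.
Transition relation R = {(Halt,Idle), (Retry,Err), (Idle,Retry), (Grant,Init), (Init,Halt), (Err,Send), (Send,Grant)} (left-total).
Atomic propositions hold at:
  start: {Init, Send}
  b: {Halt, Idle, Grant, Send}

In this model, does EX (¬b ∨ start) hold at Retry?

Sat(¬b) = {Retry, Init, Err}
Sat(¬b ∨ start) = {Retry, Init, Err, Send}
Sat(EX (¬b ∨ start)) = {s : some successor in {Retry, Init, Err, Send}} = {Retry, Idle, Grant, Err}
Retry ∈ Sat(EX (¬b ∨ start)) = {Retry, Idle, Grant, Err}, so the formula holds at Retry.

Yes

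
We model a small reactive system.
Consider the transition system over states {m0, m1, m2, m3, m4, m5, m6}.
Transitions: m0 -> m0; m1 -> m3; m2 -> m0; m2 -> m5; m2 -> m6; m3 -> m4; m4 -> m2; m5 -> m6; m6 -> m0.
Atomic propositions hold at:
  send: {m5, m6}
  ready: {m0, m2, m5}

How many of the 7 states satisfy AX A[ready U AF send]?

AF send: least fixpoint, start Z0 = {m5, m6}, add states with every successor in Z. Already a fixed point.
Sat(AF send) = {m5, m6}
A[ready U AF send]: least fixpoint, start Z0 = Sat(AF send) = {m5, m6}, add states in Sat(ready) with every successor in Z. Already a fixed point.
Sat(A[ready U AF send]) = {m5, m6}
Sat(AX A[ready U AF send]) = {s : every successor in {m5, m6}} = {m5}
|Sat(AX A[ready U AF send])| = |{m5}| = 1.

1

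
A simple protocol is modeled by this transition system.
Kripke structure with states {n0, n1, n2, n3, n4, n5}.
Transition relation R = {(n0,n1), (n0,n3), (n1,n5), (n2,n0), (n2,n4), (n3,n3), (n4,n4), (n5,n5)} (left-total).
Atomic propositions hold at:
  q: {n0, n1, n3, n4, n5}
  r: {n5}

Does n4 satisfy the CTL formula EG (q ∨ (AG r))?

AG r: greatest fixpoint, start Z0 = {n5}, keep only states in Sat with every successor in Z. Already a fixed point.
Sat(AG r) = {n5}
Sat(q ∨ (AG r)) = {n0, n1, n3, n4, n5}
EG (q ∨ (AG r)): greatest fixpoint, start Z0 = {n0, n1, n3, n4, n5}, keep only states in Sat with some successor in Z. Already a fixed point.
Sat(EG (q ∨ (AG r))) = {n0, n1, n3, n4, n5}
n4 ∈ Sat(EG (q ∨ (AG r))) = {n0, n1, n3, n4, n5}, so the formula holds at n4.

Yes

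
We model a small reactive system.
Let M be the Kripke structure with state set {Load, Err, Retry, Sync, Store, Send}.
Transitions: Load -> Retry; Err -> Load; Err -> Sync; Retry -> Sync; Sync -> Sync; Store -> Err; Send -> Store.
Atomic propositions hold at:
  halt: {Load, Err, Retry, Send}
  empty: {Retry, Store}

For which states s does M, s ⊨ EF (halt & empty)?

{Load, Err, Retry, Store, Send}

Sat(halt & empty) = {Retry}
EF (halt & empty): least fixpoint, start Z0 = {Retry}, add states with some successor in Z. Z1 = {Load, Retry}; Z2 = {Load, Err, Retry}; Z3 = {Load, Err, Retry, Store}; Z4 = {Load, Err, Retry, Store, Send}; fixed.
Sat(EF (halt & empty)) = {Load, Err, Retry, Store, Send}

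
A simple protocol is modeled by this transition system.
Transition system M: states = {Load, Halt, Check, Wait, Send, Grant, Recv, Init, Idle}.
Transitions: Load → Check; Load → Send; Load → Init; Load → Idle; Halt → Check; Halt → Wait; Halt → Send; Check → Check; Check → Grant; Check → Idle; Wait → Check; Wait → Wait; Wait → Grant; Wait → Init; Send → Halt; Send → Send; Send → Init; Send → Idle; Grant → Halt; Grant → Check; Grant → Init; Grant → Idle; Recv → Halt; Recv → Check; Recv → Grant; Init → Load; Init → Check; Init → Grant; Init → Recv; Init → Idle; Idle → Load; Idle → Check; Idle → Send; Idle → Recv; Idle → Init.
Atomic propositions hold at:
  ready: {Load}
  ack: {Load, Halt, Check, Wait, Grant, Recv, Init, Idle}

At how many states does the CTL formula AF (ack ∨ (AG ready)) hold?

AG ready: greatest fixpoint, start Z0 = {Load}, keep only states in Sat with every successor in Z. Z1 = ∅; fixed.
Sat(AG ready) = ∅
Sat(ack ∨ (AG ready)) = {Load, Halt, Check, Wait, Grant, Recv, Init, Idle}
AF (ack ∨ (AG ready)): least fixpoint, start Z0 = {Load, Halt, Check, Wait, Grant, Recv, Init, Idle}, add states with every successor in Z. Already a fixed point.
Sat(AF (ack ∨ (AG ready))) = {Load, Halt, Check, Wait, Grant, Recv, Init, Idle}
|Sat(AF (ack ∨ (AG ready)))| = |{Load, Halt, Check, Wait, Grant, Recv, Init, Idle}| = 8.

8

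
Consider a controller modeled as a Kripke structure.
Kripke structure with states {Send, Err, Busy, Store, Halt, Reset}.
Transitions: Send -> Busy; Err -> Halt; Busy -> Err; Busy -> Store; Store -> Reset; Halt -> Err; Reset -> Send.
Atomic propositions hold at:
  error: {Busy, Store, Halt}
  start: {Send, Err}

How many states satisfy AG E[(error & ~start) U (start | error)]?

2

Sat(~start) = {Busy, Store, Halt, Reset}
Sat(error & ~start) = {Busy, Store, Halt}
Sat(start | error) = {Send, Err, Busy, Store, Halt}
E[(error & ~start) U (start | error)]: least fixpoint, start Z0 = Sat((start | error)) = {Send, Err, Busy, Store, Halt}, add states in Sat(error & ~start) with some successor in Z. Already a fixed point.
Sat(E[(error & ~start) U (start | error)]) = {Send, Err, Busy, Store, Halt}
AG E[(error & ~start) U (start | error)]: greatest fixpoint, start Z0 = {Send, Err, Busy, Store, Halt}, keep only states in Sat with every successor in Z. Z1 = {Send, Err, Busy, Halt}; Z2 = {Send, Err, Halt}; Z3 = {Err, Halt}; fixed.
Sat(AG E[(error & ~start) U (start | error)]) = {Err, Halt}
|Sat(AG E[(error & ~start) U (start | error)])| = |{Err, Halt}| = 2.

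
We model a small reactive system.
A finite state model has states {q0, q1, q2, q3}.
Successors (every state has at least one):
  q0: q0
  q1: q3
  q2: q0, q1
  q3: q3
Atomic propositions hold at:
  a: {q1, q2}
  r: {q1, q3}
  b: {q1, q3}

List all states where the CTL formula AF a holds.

AF a: least fixpoint, start Z0 = {q1, q2}, add states with every successor in Z. Already a fixed point.
Sat(AF a) = {q1, q2}

{q1, q2}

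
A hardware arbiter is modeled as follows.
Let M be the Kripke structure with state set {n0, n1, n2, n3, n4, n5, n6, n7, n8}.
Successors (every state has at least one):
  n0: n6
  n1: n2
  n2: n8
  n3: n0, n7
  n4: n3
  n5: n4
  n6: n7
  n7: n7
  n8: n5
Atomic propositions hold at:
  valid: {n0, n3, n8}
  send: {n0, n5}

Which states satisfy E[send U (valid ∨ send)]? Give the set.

Sat(valid ∨ send) = {n0, n3, n5, n8}
E[send U (valid ∨ send)]: least fixpoint, start Z0 = Sat((valid ∨ send)) = {n0, n3, n5, n8}, add states in Sat(send) with some successor in Z. Already a fixed point.
Sat(E[send U (valid ∨ send)]) = {n0, n3, n5, n8}

{n0, n3, n5, n8}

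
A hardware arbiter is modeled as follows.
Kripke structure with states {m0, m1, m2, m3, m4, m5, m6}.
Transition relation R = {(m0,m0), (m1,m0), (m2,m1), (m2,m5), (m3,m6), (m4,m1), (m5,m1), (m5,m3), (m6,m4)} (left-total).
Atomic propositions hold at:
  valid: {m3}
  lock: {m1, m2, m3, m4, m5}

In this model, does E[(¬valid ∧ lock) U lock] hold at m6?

Sat(¬valid) = {m0, m1, m2, m4, m5, m6}
Sat(¬valid ∧ lock) = {m1, m2, m4, m5}
E[(¬valid ∧ lock) U lock]: least fixpoint, start Z0 = Sat(lock) = {m1, m2, m3, m4, m5}, add states in Sat(¬valid ∧ lock) with some successor in Z. Already a fixed point.
Sat(E[(¬valid ∧ lock) U lock]) = {m1, m2, m3, m4, m5}
m6 ∉ Sat(E[(¬valid ∧ lock) U lock]) = {m1, m2, m3, m4, m5}, so the formula does not hold at m6.

No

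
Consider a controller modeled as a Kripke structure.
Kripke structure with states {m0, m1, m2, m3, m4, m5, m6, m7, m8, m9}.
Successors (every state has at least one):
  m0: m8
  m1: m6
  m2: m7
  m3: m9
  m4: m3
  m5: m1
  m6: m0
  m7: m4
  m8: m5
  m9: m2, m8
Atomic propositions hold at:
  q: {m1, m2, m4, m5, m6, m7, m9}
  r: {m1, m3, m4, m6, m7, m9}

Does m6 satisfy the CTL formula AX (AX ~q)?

Sat(~q) = {m0, m3, m8}
Sat(AX ~q) = {s : every successor in {m0, m3, m8}} = {m0, m4, m6}
Sat(AX (AX ~q)) = {s : every successor in {m0, m4, m6}} = {m1, m6, m7}
m6 ∈ Sat(AX (AX ~q)) = {m1, m6, m7}, so the formula holds at m6.

Yes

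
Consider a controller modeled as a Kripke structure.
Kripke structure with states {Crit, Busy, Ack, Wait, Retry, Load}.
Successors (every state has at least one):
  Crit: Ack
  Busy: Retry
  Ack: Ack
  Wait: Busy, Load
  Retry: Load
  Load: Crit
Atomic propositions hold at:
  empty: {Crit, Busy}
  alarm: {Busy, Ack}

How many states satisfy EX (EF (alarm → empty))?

4

Sat(alarm → empty) = {Crit, Busy, Wait, Retry, Load}
EF (alarm → empty): least fixpoint, start Z0 = {Crit, Busy, Wait, Retry, Load}, add states with some successor in Z. Already a fixed point.
Sat(EF (alarm → empty)) = {Crit, Busy, Wait, Retry, Load}
Sat(EX (EF (alarm → empty))) = {s : some successor in {Crit, Busy, Wait, Retry, Load}} = {Busy, Wait, Retry, Load}
|Sat(EX (EF (alarm → empty)))| = |{Busy, Wait, Retry, Load}| = 4.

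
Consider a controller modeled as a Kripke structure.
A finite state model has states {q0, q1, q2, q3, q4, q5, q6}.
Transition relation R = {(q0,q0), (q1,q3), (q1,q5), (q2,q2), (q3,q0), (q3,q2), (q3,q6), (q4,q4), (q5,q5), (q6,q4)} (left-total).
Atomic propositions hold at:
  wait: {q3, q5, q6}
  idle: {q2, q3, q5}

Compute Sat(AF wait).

{q1, q3, q5, q6}

AF wait: least fixpoint, start Z0 = {q3, q5, q6}, add states with every successor in Z. Z1 = {q1, q3, q5, q6}; fixed.
Sat(AF wait) = {q1, q3, q5, q6}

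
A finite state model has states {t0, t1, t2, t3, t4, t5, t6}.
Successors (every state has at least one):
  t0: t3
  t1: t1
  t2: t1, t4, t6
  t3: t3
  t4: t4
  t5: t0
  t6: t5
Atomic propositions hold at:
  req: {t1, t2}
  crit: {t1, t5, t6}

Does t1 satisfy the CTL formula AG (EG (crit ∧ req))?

Sat(crit ∧ req) = {t1}
EG (crit ∧ req): greatest fixpoint, start Z0 = {t1}, keep only states in Sat with some successor in Z. Already a fixed point.
Sat(EG (crit ∧ req)) = {t1}
AG (EG (crit ∧ req)): greatest fixpoint, start Z0 = {t1}, keep only states in Sat with every successor in Z. Already a fixed point.
Sat(AG (EG (crit ∧ req))) = {t1}
t1 ∈ Sat(AG (EG (crit ∧ req))) = {t1}, so the formula holds at t1.

Yes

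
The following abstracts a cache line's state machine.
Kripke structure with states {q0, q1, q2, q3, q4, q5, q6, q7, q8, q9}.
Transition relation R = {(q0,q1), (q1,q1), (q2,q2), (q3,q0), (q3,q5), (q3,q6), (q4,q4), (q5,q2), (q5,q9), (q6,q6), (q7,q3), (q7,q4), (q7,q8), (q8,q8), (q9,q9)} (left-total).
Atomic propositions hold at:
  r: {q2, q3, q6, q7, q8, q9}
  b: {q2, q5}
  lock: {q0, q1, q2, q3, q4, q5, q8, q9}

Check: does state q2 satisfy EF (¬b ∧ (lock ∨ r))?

No

Sat(¬b) = {q0, q1, q3, q4, q6, q7, q8, q9}
Sat(lock ∨ r) = {q0, q1, q2, q3, q4, q5, q6, q7, q8, q9}
Sat(¬b ∧ (lock ∨ r)) = {q0, q1, q3, q4, q6, q7, q8, q9}
EF (¬b ∧ (lock ∨ r)): least fixpoint, start Z0 = {q0, q1, q3, q4, q6, q7, q8, q9}, add states with some successor in Z. Z1 = {q0, q1, q3, q4, q5, q6, q7, q8, q9}; fixed.
Sat(EF (¬b ∧ (lock ∨ r))) = {q0, q1, q3, q4, q5, q6, q7, q8, q9}
q2 ∉ Sat(EF (¬b ∧ (lock ∨ r))) = {q0, q1, q3, q4, q5, q6, q7, q8, q9}, so the formula does not hold at q2.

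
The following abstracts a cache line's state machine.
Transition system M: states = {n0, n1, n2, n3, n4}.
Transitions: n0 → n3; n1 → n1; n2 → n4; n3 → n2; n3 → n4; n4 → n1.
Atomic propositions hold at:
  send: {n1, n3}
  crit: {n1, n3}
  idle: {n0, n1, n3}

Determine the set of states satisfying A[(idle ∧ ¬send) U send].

{n0, n1, n3}

Sat(¬send) = {n0, n2, n4}
Sat(idle ∧ ¬send) = {n0}
A[(idle ∧ ¬send) U send]: least fixpoint, start Z0 = Sat(send) = {n1, n3}, add states in Sat(idle ∧ ¬send) with every successor in Z. Z1 = {n0, n1, n3}; fixed.
Sat(A[(idle ∧ ¬send) U send]) = {n0, n1, n3}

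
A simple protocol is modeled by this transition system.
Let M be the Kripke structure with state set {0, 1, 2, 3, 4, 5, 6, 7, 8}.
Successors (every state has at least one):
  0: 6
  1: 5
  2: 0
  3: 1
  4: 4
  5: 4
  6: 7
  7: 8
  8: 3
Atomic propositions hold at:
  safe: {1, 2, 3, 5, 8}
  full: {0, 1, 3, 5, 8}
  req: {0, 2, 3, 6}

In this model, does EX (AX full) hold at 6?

Yes

Sat(AX full) = {s : every successor in {0, 1, 3, 5, 8}} = {1, 2, 3, 7, 8}
Sat(EX (AX full)) = {s : some successor in {1, 2, 3, 7, 8}} = {3, 6, 7, 8}
6 ∈ Sat(EX (AX full)) = {3, 6, 7, 8}, so the formula holds at 6.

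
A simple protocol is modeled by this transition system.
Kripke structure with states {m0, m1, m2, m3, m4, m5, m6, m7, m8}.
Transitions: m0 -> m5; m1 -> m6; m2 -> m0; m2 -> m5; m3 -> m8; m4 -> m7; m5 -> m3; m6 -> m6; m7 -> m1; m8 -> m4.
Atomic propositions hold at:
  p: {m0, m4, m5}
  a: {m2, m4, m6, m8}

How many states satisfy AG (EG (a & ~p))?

Sat(~p) = {m1, m2, m3, m6, m7, m8}
Sat(a & ~p) = {m2, m6, m8}
EG (a & ~p): greatest fixpoint, start Z0 = {m2, m6, m8}, keep only states in Sat with some successor in Z. Z1 = {m6}; fixed.
Sat(EG (a & ~p)) = {m6}
AG (EG (a & ~p)): greatest fixpoint, start Z0 = {m6}, keep only states in Sat with every successor in Z. Already a fixed point.
Sat(AG (EG (a & ~p))) = {m6}
|Sat(AG (EG (a & ~p)))| = |{m6}| = 1.

1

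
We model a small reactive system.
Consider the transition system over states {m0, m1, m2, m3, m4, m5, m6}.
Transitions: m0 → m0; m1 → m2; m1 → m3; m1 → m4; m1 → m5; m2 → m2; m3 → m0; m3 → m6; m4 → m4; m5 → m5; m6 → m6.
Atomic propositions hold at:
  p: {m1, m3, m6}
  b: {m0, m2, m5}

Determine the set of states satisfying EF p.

EF p: least fixpoint, start Z0 = {m1, m3, m6}, add states with some successor in Z. Already a fixed point.
Sat(EF p) = {m1, m3, m6}

{m1, m3, m6}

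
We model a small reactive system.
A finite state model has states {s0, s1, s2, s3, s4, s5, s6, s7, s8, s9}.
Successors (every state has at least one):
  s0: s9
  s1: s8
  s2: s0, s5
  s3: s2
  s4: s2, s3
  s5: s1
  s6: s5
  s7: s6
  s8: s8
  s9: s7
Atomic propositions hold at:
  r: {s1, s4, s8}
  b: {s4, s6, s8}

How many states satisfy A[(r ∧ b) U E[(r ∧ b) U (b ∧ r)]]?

2

Sat(r ∧ b) = {s4, s8}
Sat(b ∧ r) = {s4, s8}
E[(r ∧ b) U (b ∧ r)]: least fixpoint, start Z0 = Sat((b ∧ r)) = {s4, s8}, add states in Sat(r ∧ b) with some successor in Z. Already a fixed point.
Sat(E[(r ∧ b) U (b ∧ r)]) = {s4, s8}
A[(r ∧ b) U E[(r ∧ b) U (b ∧ r)]]: least fixpoint, start Z0 = Sat(E[(r ∧ b) U (b ∧ r)]) = {s4, s8}, add states in Sat(r ∧ b) with every successor in Z. Already a fixed point.
Sat(A[(r ∧ b) U E[(r ∧ b) U (b ∧ r)]]) = {s4, s8}
|Sat(A[(r ∧ b) U E[(r ∧ b) U (b ∧ r)]])| = |{s4, s8}| = 2.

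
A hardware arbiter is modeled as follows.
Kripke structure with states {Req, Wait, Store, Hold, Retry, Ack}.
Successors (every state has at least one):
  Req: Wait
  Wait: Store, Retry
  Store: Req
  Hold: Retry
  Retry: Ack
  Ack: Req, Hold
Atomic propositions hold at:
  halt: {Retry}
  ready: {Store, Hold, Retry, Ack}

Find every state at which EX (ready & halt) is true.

{Wait, Hold}

Sat(ready & halt) = {Retry}
Sat(EX (ready & halt)) = {s : some successor in {Retry}} = {Wait, Hold}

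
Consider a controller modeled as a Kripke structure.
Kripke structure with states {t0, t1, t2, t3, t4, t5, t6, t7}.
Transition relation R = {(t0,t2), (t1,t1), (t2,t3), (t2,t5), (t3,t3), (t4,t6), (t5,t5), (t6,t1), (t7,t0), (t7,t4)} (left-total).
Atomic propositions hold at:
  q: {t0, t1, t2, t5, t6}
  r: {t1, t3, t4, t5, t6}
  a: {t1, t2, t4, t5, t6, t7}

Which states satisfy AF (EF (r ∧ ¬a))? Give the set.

Sat(¬a) = {t0, t3}
Sat(r ∧ ¬a) = {t3}
EF (r ∧ ¬a): least fixpoint, start Z0 = {t3}, add states with some successor in Z. Z1 = {t2, t3}; Z2 = {t0, t2, t3}; Z3 = {t0, t2, t3, t7}; fixed.
Sat(EF (r ∧ ¬a)) = {t0, t2, t3, t7}
AF (EF (r ∧ ¬a)): least fixpoint, start Z0 = {t0, t2, t3, t7}, add states with every successor in Z. Already a fixed point.
Sat(AF (EF (r ∧ ¬a))) = {t0, t2, t3, t7}

{t0, t2, t3, t7}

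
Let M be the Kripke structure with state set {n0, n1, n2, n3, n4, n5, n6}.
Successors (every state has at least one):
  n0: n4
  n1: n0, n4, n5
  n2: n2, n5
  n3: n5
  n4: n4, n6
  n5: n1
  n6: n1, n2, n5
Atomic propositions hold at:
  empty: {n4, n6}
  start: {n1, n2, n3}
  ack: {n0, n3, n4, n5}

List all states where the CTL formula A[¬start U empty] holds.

{n0, n4, n6}

Sat(¬start) = {n0, n4, n5, n6}
A[¬start U empty]: least fixpoint, start Z0 = Sat(empty) = {n4, n6}, add states in Sat(¬start) with every successor in Z. Z1 = {n0, n4, n6}; fixed.
Sat(A[¬start U empty]) = {n0, n4, n6}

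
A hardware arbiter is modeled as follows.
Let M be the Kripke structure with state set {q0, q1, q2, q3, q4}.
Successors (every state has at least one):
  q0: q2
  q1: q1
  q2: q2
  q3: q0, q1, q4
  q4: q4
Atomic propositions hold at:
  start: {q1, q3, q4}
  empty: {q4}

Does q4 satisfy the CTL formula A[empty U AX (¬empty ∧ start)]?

Sat(¬empty) = {q0, q1, q2, q3}
Sat(¬empty ∧ start) = {q1, q3}
Sat(AX (¬empty ∧ start)) = {s : every successor in {q1, q3}} = {q1}
A[empty U AX (¬empty ∧ start)]: least fixpoint, start Z0 = Sat(AX (¬empty ∧ start)) = {q1}, add states in Sat(empty) with every successor in Z. Already a fixed point.
Sat(A[empty U AX (¬empty ∧ start)]) = {q1}
q4 ∉ Sat(A[empty U AX (¬empty ∧ start)]) = {q1}, so the formula does not hold at q4.

No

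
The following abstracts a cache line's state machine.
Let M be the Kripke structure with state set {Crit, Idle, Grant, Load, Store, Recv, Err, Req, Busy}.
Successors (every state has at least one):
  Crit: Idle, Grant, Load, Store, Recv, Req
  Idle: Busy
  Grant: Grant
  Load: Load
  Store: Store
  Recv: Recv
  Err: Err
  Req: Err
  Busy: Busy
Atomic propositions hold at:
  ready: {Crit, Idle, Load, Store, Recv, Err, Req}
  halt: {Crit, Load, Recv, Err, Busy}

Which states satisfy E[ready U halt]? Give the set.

{Crit, Idle, Load, Recv, Err, Req, Busy}

E[ready U halt]: least fixpoint, start Z0 = Sat(halt) = {Crit, Load, Recv, Err, Busy}, add states in Sat(ready) with some successor in Z. Z1 = {Crit, Idle, Load, Recv, Err, Req, Busy}; fixed.
Sat(E[ready U halt]) = {Crit, Idle, Load, Recv, Err, Req, Busy}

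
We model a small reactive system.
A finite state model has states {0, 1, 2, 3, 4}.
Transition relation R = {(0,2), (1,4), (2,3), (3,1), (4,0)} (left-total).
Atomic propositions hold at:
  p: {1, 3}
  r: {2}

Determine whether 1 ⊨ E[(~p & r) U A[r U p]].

Yes

Sat(~p) = {0, 2, 4}
Sat(~p & r) = {2}
A[r U p]: least fixpoint, start Z0 = Sat(p) = {1, 3}, add states in Sat(r) with every successor in Z. Z1 = {1, 2, 3}; fixed.
Sat(A[r U p]) = {1, 2, 3}
E[(~p & r) U A[r U p]]: least fixpoint, start Z0 = Sat(A[r U p]) = {1, 2, 3}, add states in Sat(~p & r) with some successor in Z. Already a fixed point.
Sat(E[(~p & r) U A[r U p]]) = {1, 2, 3}
1 ∈ Sat(E[(~p & r) U A[r U p]]) = {1, 2, 3}, so the formula holds at 1.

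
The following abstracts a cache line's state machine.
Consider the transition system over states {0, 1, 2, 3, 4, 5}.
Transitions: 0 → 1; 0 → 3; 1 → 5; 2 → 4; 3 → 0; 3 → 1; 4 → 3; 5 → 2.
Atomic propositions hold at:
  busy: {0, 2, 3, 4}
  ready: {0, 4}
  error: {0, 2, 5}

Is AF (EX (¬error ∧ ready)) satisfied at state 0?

Sat(¬error) = {1, 3, 4}
Sat(¬error ∧ ready) = {4}
Sat(EX (¬error ∧ ready)) = {s : some successor in {4}} = {2}
AF (EX (¬error ∧ ready)): least fixpoint, start Z0 = {2}, add states with every successor in Z. Z1 = {2, 5}; Z2 = {1, 2, 5}; fixed.
Sat(AF (EX (¬error ∧ ready))) = {1, 2, 5}
0 ∉ Sat(AF (EX (¬error ∧ ready))) = {1, 2, 5}, so the formula does not hold at 0.

No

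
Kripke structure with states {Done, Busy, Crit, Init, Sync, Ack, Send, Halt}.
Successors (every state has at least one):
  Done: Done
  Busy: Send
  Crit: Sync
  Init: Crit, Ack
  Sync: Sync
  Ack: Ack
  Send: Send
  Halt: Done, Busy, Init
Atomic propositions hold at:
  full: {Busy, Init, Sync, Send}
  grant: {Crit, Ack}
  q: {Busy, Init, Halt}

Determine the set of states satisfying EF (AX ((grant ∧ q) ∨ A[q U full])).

Sat(grant ∧ q) = ∅
A[q U full]: least fixpoint, start Z0 = Sat(full) = {Busy, Init, Sync, Send}, add states in Sat(q) with every successor in Z. Already a fixed point.
Sat(A[q U full]) = {Busy, Init, Sync, Send}
Sat((grant ∧ q) ∨ A[q U full]) = {Busy, Init, Sync, Send}
Sat(AX ((grant ∧ q) ∨ A[q U full])) = {s : every successor in {Busy, Init, Sync, Send}} = {Busy, Crit, Sync, Send}
EF (AX ((grant ∧ q) ∨ A[q U full])): least fixpoint, start Z0 = {Busy, Crit, Sync, Send}, add states with some successor in Z. Z1 = {Busy, Crit, Init, Sync, Send, Halt}; fixed.
Sat(EF (AX ((grant ∧ q) ∨ A[q U full]))) = {Busy, Crit, Init, Sync, Send, Halt}

{Busy, Crit, Init, Sync, Send, Halt}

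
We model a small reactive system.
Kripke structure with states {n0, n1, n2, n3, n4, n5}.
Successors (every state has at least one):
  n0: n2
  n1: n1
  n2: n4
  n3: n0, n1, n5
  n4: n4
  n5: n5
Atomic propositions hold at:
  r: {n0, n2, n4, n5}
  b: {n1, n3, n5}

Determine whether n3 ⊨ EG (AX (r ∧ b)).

Sat(r ∧ b) = {n5}
Sat(AX (r ∧ b)) = {s : every successor in {n5}} = {n5}
EG (AX (r ∧ b)): greatest fixpoint, start Z0 = {n5}, keep only states in Sat with some successor in Z. Already a fixed point.
Sat(EG (AX (r ∧ b))) = {n5}
n3 ∉ Sat(EG (AX (r ∧ b))) = {n5}, so the formula does not hold at n3.

No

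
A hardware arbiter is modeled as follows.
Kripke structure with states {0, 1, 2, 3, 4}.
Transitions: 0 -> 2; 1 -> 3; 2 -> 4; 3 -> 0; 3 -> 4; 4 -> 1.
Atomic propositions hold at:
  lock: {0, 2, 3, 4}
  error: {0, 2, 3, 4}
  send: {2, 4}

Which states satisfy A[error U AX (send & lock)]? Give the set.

Sat(send & lock) = {2, 4}
Sat(AX (send & lock)) = {s : every successor in {2, 4}} = {0, 2}
A[error U AX (send & lock)]: least fixpoint, start Z0 = Sat(AX (send & lock)) = {0, 2}, add states in Sat(error) with every successor in Z. Already a fixed point.
Sat(A[error U AX (send & lock)]) = {0, 2}

{0, 2}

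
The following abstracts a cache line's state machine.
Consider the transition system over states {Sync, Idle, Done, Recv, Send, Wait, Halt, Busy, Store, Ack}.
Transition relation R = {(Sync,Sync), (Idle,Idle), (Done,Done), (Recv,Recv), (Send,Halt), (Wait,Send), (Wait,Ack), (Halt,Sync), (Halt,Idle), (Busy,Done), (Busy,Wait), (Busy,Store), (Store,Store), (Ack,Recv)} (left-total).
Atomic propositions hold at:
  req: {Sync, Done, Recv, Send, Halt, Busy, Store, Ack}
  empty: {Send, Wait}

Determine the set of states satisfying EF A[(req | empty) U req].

{Sync, Done, Recv, Send, Wait, Halt, Busy, Store, Ack}

Sat(req | empty) = {Sync, Done, Recv, Send, Wait, Halt, Busy, Store, Ack}
A[(req | empty) U req]: least fixpoint, start Z0 = Sat(req) = {Sync, Done, Recv, Send, Halt, Busy, Store, Ack}, add states in Sat(req | empty) with every successor in Z. Z1 = {Sync, Done, Recv, Send, Wait, Halt, Busy, Store, Ack}; fixed.
Sat(A[(req | empty) U req]) = {Sync, Done, Recv, Send, Wait, Halt, Busy, Store, Ack}
EF A[(req | empty) U req]: least fixpoint, start Z0 = {Sync, Done, Recv, Send, Wait, Halt, Busy, Store, Ack}, add states with some successor in Z. Already a fixed point.
Sat(EF A[(req | empty) U req]) = {Sync, Done, Recv, Send, Wait, Halt, Busy, Store, Ack}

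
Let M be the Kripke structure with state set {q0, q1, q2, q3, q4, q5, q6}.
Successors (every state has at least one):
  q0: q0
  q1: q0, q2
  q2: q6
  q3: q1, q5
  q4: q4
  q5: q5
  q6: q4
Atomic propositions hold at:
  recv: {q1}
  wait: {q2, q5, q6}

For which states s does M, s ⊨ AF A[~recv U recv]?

Sat(~recv) = {q0, q2, q3, q4, q5, q6}
A[~recv U recv]: least fixpoint, start Z0 = Sat(recv) = {q1}, add states in Sat(~recv) with every successor in Z. Already a fixed point.
Sat(A[~recv U recv]) = {q1}
AF A[~recv U recv]: least fixpoint, start Z0 = {q1}, add states with every successor in Z. Already a fixed point.
Sat(AF A[~recv U recv]) = {q1}

{q1}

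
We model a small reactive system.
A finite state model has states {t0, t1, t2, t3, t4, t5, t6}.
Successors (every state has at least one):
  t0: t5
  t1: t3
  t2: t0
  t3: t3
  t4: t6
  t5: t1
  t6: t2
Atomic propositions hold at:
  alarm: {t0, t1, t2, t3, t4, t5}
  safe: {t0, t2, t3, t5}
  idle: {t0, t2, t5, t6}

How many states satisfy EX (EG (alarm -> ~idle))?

3

Sat(~idle) = {t1, t3, t4}
Sat(alarm -> ~idle) = {t1, t3, t4, t6}
EG (alarm -> ~idle): greatest fixpoint, start Z0 = {t1, t3, t4, t6}, keep only states in Sat with some successor in Z. Z1 = {t1, t3, t4}; Z2 = {t1, t3}; fixed.
Sat(EG (alarm -> ~idle)) = {t1, t3}
Sat(EX (EG (alarm -> ~idle))) = {s : some successor in {t1, t3}} = {t1, t3, t5}
|Sat(EX (EG (alarm -> ~idle)))| = |{t1, t3, t5}| = 3.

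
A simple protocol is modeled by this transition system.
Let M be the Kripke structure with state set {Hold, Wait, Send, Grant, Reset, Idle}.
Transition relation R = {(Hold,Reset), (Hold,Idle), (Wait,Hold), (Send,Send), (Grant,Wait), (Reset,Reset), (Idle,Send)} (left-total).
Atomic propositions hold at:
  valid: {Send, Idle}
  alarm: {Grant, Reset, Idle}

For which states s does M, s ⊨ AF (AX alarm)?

{Hold, Wait, Grant, Reset}

Sat(AX alarm) = {s : every successor in {Grant, Reset, Idle}} = {Hold, Reset}
AF (AX alarm): least fixpoint, start Z0 = {Hold, Reset}, add states with every successor in Z. Z1 = {Hold, Wait, Reset}; Z2 = {Hold, Wait, Grant, Reset}; fixed.
Sat(AF (AX alarm)) = {Hold, Wait, Grant, Reset}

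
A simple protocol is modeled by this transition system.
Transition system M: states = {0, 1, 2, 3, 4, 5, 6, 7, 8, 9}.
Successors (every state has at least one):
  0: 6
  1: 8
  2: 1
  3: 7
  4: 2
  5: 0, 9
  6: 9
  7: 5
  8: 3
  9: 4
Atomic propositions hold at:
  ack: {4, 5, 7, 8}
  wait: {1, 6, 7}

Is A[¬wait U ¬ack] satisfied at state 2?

Yes

Sat(¬wait) = {0, 2, 3, 4, 5, 8, 9}
Sat(¬ack) = {0, 1, 2, 3, 6, 9}
A[¬wait U ¬ack]: least fixpoint, start Z0 = Sat(¬ack) = {0, 1, 2, 3, 6, 9}, add states in Sat(¬wait) with every successor in Z. Z1 = {0, 1, 2, 3, 4, 5, 6, 8, 9}; fixed.
Sat(A[¬wait U ¬ack]) = {0, 1, 2, 3, 4, 5, 6, 8, 9}
2 ∈ Sat(A[¬wait U ¬ack]) = {0, 1, 2, 3, 4, 5, 6, 8, 9}, so the formula holds at 2.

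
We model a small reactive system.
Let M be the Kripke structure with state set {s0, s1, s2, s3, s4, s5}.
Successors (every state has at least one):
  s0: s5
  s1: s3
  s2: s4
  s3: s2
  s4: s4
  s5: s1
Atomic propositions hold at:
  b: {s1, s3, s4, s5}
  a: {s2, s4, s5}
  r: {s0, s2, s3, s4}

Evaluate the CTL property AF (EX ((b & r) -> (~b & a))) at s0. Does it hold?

Yes

Sat(b & r) = {s3, s4}
Sat(~b) = {s0, s2}
Sat(~b & a) = {s2}
Sat((b & r) -> (~b & a)) = {s0, s1, s2, s5}
Sat(EX ((b & r) -> (~b & a))) = {s : some successor in {s0, s1, s2, s5}} = {s0, s3, s5}
AF (EX ((b & r) -> (~b & a))): least fixpoint, start Z0 = {s0, s3, s5}, add states with every successor in Z. Z1 = {s0, s1, s3, s5}; fixed.
Sat(AF (EX ((b & r) -> (~b & a)))) = {s0, s1, s3, s5}
s0 ∈ Sat(AF (EX ((b & r) -> (~b & a)))) = {s0, s1, s3, s5}, so the formula holds at s0.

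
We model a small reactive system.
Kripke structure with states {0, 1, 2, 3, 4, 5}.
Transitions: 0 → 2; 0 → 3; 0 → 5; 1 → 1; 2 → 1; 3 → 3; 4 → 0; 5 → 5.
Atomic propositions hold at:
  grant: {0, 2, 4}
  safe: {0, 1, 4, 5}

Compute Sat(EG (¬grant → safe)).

Sat(¬grant) = {1, 3, 5}
Sat(¬grant → safe) = {0, 1, 2, 4, 5}
EG (¬grant → safe): greatest fixpoint, start Z0 = {0, 1, 2, 4, 5}, keep only states in Sat with some successor in Z. Already a fixed point.
Sat(EG (¬grant → safe)) = {0, 1, 2, 4, 5}

{0, 1, 2, 4, 5}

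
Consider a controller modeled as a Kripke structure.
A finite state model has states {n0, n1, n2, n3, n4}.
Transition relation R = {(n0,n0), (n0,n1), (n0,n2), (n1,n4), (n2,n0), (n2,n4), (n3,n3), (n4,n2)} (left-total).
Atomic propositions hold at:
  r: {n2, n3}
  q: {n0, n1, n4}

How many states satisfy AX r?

Sat(AX r) = {s : every successor in {n2, n3}} = {n3, n4}
|Sat(AX r)| = |{n3, n4}| = 2.

2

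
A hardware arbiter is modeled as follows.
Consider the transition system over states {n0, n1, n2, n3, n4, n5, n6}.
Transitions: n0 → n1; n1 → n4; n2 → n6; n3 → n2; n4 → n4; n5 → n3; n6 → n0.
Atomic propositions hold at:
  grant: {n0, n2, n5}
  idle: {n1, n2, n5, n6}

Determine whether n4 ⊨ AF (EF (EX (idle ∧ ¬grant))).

Sat(¬grant) = {n1, n3, n4, n6}
Sat(idle ∧ ¬grant) = {n1, n6}
Sat(EX (idle ∧ ¬grant)) = {s : some successor in {n1, n6}} = {n0, n2}
EF (EX (idle ∧ ¬grant)): least fixpoint, start Z0 = {n0, n2}, add states with some successor in Z. Z1 = {n0, n2, n3, n6}; Z2 = {n0, n2, n3, n5, n6}; fixed.
Sat(EF (EX (idle ∧ ¬grant))) = {n0, n2, n3, n5, n6}
AF (EF (EX (idle ∧ ¬grant))): least fixpoint, start Z0 = {n0, n2, n3, n5, n6}, add states with every successor in Z. Already a fixed point.
Sat(AF (EF (EX (idle ∧ ¬grant)))) = {n0, n2, n3, n5, n6}
n4 ∉ Sat(AF (EF (EX (idle ∧ ¬grant)))) = {n0, n2, n3, n5, n6}, so the formula does not hold at n4.

No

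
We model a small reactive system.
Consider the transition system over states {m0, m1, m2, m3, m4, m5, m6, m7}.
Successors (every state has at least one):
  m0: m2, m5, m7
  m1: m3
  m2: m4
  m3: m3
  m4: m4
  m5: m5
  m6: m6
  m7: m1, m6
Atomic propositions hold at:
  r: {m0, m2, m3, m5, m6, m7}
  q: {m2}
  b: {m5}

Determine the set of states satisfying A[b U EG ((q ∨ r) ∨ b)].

{m0, m3, m5, m6, m7}

Sat(q ∨ r) = {m0, m2, m3, m5, m6, m7}
Sat((q ∨ r) ∨ b) = {m0, m2, m3, m5, m6, m7}
EG ((q ∨ r) ∨ b): greatest fixpoint, start Z0 = {m0, m2, m3, m5, m6, m7}, keep only states in Sat with some successor in Z. Z1 = {m0, m3, m5, m6, m7}; fixed.
Sat(EG ((q ∨ r) ∨ b)) = {m0, m3, m5, m6, m7}
A[b U EG ((q ∨ r) ∨ b)]: least fixpoint, start Z0 = Sat(EG ((q ∨ r) ∨ b)) = {m0, m3, m5, m6, m7}, add states in Sat(b) with every successor in Z. Already a fixed point.
Sat(A[b U EG ((q ∨ r) ∨ b)]) = {m0, m3, m5, m6, m7}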